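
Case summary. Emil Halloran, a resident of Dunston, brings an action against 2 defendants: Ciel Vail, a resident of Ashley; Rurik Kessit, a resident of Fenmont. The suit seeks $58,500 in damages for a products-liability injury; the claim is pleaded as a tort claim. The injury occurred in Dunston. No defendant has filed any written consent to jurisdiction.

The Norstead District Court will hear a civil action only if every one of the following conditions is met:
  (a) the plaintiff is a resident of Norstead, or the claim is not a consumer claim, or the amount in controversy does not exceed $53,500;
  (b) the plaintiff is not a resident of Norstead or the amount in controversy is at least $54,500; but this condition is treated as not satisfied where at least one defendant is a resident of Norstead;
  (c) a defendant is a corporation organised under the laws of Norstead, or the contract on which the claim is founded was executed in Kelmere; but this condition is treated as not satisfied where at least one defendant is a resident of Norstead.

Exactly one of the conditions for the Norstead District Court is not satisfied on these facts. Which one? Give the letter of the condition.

(c)

The Norstead District Court:
  (a) The claim is a tort claim, not a consumer claim, so one alternative holds. Met.
  (b) The plaintiff resides in Dunston, which is not Norstead, so this disjunct is met. The carve-out does not apply: no defendant resides in Norstead (they reside in Ashley, Fenmont). Met.
  (c) No defendant is a corporation; no contract (and hence no place of execution) is alleged — none of the alternatives is met. Condition not met.
Only condition (c) fails.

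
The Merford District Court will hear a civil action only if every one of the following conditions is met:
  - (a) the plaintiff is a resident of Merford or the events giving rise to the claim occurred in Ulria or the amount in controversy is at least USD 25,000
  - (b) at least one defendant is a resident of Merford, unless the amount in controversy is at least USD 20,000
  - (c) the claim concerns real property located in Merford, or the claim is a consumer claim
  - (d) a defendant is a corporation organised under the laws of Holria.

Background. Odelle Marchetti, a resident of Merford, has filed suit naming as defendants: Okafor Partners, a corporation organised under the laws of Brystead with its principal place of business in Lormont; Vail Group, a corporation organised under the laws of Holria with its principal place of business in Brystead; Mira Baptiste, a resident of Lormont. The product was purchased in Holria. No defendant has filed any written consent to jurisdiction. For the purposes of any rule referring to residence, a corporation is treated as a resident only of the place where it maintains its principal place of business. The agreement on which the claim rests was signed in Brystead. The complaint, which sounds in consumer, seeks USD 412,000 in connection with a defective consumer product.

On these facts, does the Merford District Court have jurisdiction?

The Merford District Court:
  (a) The plaintiff resides in Merford, so this disjunct is met. Met.
  (b) No defendant resides in Merford (they reside in Lormont, Brystead, Lormont). However, the amount in controversy is 412,000 dollars, which meets the USD 20,000 floor, so the 'unless' proviso supplies this condition. Met.
  (c) The claim is a consumer claim — that alternative is enough. Met.
  (d) Vail Group is organised under the laws of Holria. Condition met.
  → The court has jurisdiction.

Yes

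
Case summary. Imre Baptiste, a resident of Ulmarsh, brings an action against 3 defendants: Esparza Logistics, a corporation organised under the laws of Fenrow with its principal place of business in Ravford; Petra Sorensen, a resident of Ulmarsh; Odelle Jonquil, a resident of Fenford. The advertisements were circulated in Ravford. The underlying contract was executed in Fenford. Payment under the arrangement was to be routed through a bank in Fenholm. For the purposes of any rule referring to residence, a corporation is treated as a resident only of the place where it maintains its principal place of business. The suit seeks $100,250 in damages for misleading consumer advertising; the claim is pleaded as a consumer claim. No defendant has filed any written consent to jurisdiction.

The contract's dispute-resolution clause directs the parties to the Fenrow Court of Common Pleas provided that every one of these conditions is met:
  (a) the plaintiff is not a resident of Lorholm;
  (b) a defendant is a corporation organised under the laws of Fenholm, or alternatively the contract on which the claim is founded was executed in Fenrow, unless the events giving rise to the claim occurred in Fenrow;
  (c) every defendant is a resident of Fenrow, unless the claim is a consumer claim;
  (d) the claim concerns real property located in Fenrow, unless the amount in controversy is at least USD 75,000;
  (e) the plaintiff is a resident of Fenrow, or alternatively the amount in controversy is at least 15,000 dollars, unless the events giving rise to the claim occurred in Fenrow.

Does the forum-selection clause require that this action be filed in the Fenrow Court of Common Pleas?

The Fenrow Court of Common Pleas:
  (a) The plaintiff resides in Ulmarsh, which is not Lorholm. Satisfied.
  (b) The corporate defendant(s) are organised in Fenrow, not Fenholm; the contract was executed in Fenford, not Fenrow — none of the alternatives is met. The proviso offers no rescue either, since the operative events occurred in Ravford, not Fenrow. Condition not met.
  (c) The defendants reside as follows — Esparza Logistics in Ravford, Petra Sorensen in Ulmarsh, Odelle Jonquil in Fenford — not all in Fenrow. However, the claim is a consumer claim, so the 'unless' proviso supplies this condition. Met.
  (d) The claim does not concern real property. But the amount in controversy is 100,250 dollars, which meets the USD 75,000 floor, and the 'unless' clause therefore excuses the requirement. Satisfied.
  (e) The amount in controversy is $100,250, which meets the 15,000 dollars floor, which satisfies one of the alternatives. Satisfied.
  → Forum clause is not triggered.

No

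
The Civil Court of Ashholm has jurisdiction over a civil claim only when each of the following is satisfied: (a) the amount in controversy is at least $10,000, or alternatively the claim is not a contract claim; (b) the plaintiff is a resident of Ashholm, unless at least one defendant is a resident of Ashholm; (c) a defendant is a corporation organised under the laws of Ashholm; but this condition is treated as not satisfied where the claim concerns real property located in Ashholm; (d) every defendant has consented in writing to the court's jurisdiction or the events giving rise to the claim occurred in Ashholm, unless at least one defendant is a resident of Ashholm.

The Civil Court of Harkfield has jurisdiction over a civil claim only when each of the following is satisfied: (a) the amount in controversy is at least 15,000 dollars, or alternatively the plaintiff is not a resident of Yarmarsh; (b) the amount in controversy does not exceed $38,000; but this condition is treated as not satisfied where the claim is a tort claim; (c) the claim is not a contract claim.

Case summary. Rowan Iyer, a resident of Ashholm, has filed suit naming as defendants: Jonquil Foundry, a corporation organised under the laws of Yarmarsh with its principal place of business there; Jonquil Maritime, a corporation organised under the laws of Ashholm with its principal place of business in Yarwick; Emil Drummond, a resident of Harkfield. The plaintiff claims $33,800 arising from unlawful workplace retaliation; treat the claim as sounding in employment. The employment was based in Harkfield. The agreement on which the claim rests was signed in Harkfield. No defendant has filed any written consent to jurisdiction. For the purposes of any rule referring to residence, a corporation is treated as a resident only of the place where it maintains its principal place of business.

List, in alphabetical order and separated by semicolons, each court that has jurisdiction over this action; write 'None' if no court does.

the Civil Court of Harkfield

The Civil Court of Ashholm:
  (a) The amount in controversy is 33,800 dollars, which meets the $10,000 floor, which satisfies one of the alternatives. Met.
  (b) The plaintiff resides in Ashholm. Met.
  (c) Jonquil Maritime is organised under the laws of Ashholm. The carve-out does not apply: the claim does not concern real property. Satisfied.
  (d) No such written consent has been filed; the operative events occurred in Harkfield, not Ashholm — every alternative fails. And no defendant resides in Ashholm (they reside in Yarmarsh, Yarwick, Harkfield), so the proviso does not save it. Fails.
  → Not every requirement is met — no jurisdiction.
The Civil Court of Harkfield:
  (a) The amount in controversy is $33,800, which meets the $15,000 floor, so one alternative holds. Condition met.
  (b) The amount in controversy is $33,800, within the USD 38,000 ceiling. And the carve-out is inapplicable — the claim is an employment claim, not a tort claim. Satisfied.
  (c) The claim is an employment claim, not a contract claim. Condition met.
  → Every requirement is satisfied — jurisdiction.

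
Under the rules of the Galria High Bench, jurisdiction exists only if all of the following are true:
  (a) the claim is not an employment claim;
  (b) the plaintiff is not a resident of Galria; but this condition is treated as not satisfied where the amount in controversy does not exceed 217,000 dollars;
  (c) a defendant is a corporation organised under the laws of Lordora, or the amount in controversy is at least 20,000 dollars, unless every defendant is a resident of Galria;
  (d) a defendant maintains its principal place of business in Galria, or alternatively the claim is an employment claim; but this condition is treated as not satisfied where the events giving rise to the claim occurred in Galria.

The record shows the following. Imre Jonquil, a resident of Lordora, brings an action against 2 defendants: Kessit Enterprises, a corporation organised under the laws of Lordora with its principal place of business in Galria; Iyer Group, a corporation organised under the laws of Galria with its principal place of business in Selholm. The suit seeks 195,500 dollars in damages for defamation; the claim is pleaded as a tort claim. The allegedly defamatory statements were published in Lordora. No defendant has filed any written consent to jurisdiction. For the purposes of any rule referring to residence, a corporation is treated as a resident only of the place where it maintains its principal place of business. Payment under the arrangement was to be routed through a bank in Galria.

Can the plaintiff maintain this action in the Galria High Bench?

No

The Galria High Bench:
  (a) The claim is a tort claim, not an employment claim. Met.
  (b) The plaintiff resides in Lordora, which is not Galria. But the carve-out bites: the amount in controversy is USD 195,500, within the $217,000 ceiling. Not satisfied.
  (c) Kessit Enterprises is organised under the laws of Lordora, so one alternative holds. Satisfied.
  (d) Kessit Enterprises has its principal place of business in Galria — that alternative is enough. The carve-out does not apply: the operative events occurred in Lordora, not Galria. Satisfied.
  → The court lacks jurisdiction.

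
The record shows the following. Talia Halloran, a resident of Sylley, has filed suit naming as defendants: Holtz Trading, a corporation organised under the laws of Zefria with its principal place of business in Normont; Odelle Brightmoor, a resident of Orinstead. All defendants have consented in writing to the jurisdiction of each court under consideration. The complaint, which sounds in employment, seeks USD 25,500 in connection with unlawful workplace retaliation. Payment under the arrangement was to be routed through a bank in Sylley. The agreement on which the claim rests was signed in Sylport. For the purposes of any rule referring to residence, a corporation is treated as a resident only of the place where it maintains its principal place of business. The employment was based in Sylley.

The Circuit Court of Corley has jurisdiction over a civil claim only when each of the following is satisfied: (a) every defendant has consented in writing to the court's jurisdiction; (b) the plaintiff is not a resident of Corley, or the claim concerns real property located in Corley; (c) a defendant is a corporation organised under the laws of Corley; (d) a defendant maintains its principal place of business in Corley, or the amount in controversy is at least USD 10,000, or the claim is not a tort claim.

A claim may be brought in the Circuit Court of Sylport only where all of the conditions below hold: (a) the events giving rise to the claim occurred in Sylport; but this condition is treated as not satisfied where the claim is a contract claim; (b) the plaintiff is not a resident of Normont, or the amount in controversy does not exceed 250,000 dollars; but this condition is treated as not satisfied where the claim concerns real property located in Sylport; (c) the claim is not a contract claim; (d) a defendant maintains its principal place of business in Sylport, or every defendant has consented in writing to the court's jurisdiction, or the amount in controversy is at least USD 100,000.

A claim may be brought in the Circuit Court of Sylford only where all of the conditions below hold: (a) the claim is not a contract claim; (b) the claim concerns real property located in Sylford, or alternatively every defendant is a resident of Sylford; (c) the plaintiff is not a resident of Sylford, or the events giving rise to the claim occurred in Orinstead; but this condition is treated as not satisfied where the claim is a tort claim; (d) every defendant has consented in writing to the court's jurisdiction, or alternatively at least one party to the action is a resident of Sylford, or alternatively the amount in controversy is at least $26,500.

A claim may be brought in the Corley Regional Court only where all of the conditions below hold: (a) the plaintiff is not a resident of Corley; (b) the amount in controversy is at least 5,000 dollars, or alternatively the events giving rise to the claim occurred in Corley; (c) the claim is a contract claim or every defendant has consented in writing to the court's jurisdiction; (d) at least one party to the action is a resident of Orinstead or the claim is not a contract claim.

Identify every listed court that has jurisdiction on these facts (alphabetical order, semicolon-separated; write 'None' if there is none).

The Circuit Court of Corley:
  (a) Every defendant has filed written consent. Met.
  (b) The plaintiff resides in Sylley, which is not Corley, which satisfies one of the alternatives. Satisfied.
  (c) The corporate defendant(s) are organised in Zefria, not Corley. Not met.
  (d) The amount in controversy is $25,500, which meets the $10,000 floor, so this disjunct is met. Met.
  → At least one condition fails; no jurisdiction.
The Circuit Court of Sylport:
  (a) The operative events occurred in Sylley, not Sylport. Not met.
  (b) The plaintiff resides in Sylley, which is not Normont, so one alternative holds. And the carve-out is inapplicable — the claim does not concern real property. Condition met.
  (c) The claim is an employment claim, not a contract claim. Satisfied.
  (d) Every defendant has filed written consent — that alternative is enough. Condition met.
  → At least one condition fails; no jurisdiction.
The Circuit Court of Sylford:
  (a) The claim is an employment claim, not a contract claim. Satisfied.
  (b) The claim does not concern real property; the defendants reside as follows — Holtz Trading in Normont, Odelle Brightmoor in Orinstead — not all in Sylford — none of the alternatives is met. Not satisfied.
  (c) The plaintiff resides in Sylley, which is not Sylford, which satisfies one of the alternatives. The carve-out does not apply: the claim is an employment claim, not a tort claim. Met.
  (d) Every defendant has filed written consent, so one alternative holds. Met.
  → At least one condition fails; no jurisdiction.
The Corley Regional Court:
  (a) The plaintiff resides in Sylley, which is not Corley. Met.
  (b) The amount in controversy is USD 25,500, which meets the 5,000 dollars floor, which satisfies one of the alternatives. Met.
  (c) Every defendant has filed written consent, so this disjunct is met. Satisfied.
  (d) Odelle Brightmoor resides in Orinstead, which satisfies one of the alternatives. Met.
  → All conditions met; jurisdiction exists.

the Corley Regional Court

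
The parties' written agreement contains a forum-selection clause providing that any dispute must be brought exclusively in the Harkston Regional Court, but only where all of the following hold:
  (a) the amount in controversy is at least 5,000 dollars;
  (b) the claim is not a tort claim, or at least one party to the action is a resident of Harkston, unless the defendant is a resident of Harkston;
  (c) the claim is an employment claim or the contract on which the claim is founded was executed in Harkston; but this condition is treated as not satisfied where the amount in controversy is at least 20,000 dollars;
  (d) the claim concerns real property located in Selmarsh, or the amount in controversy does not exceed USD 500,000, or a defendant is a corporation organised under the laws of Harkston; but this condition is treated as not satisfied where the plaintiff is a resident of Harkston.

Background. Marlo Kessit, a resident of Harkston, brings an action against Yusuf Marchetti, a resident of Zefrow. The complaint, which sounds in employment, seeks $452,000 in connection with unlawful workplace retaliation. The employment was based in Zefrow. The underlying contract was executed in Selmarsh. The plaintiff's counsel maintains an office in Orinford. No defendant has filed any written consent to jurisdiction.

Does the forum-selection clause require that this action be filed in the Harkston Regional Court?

No

The Harkston Regional Court:
  (a) The amount in controversy is USD 452,000, which meets the $5,000 floor. Met.
  (b) The claim is an employment claim, not a tort claim, so this disjunct is met. Condition met.
  (c) The claim is an employment claim, so this disjunct is met. But the carve-out bites: the amount in controversy is USD 452,000, which meets the USD 20,000 floor. Not met.
  (d) The amount in controversy is USD 452,000, within the $500,000 ceiling, so this disjunct is met. However, the plaintiff resides in Harkston, which falls within the stated exception and so defeats the condition. Condition not met.
  → The clause does not apply.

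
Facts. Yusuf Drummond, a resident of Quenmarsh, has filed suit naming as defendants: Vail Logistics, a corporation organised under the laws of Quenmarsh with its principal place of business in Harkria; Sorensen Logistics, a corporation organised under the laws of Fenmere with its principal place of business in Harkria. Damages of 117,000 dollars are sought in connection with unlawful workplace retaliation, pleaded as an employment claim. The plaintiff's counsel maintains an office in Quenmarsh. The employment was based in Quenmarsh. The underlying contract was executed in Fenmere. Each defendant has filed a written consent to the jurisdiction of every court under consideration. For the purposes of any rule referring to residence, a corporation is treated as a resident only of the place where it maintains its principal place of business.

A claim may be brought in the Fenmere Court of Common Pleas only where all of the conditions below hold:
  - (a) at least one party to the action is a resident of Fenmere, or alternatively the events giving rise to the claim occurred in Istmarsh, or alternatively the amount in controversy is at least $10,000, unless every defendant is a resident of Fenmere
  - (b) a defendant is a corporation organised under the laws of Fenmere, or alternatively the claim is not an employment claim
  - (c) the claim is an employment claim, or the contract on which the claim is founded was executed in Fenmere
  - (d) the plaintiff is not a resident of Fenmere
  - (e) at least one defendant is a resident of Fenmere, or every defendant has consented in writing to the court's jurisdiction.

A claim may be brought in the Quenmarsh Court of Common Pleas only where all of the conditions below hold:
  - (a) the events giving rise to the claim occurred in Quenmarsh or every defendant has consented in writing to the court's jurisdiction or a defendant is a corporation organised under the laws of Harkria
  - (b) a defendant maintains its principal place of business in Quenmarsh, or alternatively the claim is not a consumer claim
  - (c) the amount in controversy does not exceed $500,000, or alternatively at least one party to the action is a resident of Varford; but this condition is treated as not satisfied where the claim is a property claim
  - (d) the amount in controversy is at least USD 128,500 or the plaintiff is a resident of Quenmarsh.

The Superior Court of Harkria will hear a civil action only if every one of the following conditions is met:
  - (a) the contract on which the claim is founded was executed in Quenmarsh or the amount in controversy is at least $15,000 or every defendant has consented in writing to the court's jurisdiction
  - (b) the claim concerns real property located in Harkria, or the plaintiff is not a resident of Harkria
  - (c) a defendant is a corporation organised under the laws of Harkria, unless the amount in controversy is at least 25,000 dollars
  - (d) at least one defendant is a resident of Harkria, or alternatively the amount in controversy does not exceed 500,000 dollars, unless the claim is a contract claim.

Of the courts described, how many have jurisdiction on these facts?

3

The Fenmere Court of Common Pleas:
  (a) The amount in controversy is USD 117,000, which meets the USD 10,000 floor, so this disjunct is met. Condition met.
  (b) Sorensen Logistics is organised under the laws of Fenmere, so this disjunct is met. Condition met.
  (c) The claim is an employment claim, so one alternative holds. Satisfied.
  (d) The plaintiff resides in Quenmarsh, which is not Fenmere. Condition met.
  (e) Every defendant has filed written consent, so one alternative holds. Satisfied.
  → Jurisdiction lies.
The Quenmarsh Court of Common Pleas:
  (a) The operative events occurred in Quenmarsh — that alternative is enough. Condition met.
  (b) The claim is an employment claim, not a consumer claim — that alternative is enough. Condition met.
  (c) The amount in controversy is $117,000, within the USD 500,000 ceiling — that alternative is enough. The exception is not triggered, since the claim is an employment claim, not a property claim. Condition met.
  (d) The plaintiff resides in Quenmarsh, which satisfies one of the alternatives. Satisfied.
  → Every requirement is satisfied — jurisdiction.
The Superior Court of Harkria:
  (a) The amount in controversy is $117,000, which meets the 15,000 dollars floor — that alternative is enough. Satisfied.
  (b) The plaintiff resides in Quenmarsh, which is not Harkria, so this disjunct is met. Met.
  (c) The corporate defendant(s) are organised in Fenmere, Quenmarsh, not Harkria. The proviso rescues it, though: the amount in controversy is 117,000 dollars, which meets the 25,000 dollars floor. Satisfied.
  (d) Vail Logistics resides in Harkria, so one alternative holds. Satisfied.
  → Jurisdiction lies.
Courts with jurisdiction: the Fenmere Court of Common Pleas, the Quenmarsh Court of Common Pleas, the Superior Court of Harkria — 3 in total.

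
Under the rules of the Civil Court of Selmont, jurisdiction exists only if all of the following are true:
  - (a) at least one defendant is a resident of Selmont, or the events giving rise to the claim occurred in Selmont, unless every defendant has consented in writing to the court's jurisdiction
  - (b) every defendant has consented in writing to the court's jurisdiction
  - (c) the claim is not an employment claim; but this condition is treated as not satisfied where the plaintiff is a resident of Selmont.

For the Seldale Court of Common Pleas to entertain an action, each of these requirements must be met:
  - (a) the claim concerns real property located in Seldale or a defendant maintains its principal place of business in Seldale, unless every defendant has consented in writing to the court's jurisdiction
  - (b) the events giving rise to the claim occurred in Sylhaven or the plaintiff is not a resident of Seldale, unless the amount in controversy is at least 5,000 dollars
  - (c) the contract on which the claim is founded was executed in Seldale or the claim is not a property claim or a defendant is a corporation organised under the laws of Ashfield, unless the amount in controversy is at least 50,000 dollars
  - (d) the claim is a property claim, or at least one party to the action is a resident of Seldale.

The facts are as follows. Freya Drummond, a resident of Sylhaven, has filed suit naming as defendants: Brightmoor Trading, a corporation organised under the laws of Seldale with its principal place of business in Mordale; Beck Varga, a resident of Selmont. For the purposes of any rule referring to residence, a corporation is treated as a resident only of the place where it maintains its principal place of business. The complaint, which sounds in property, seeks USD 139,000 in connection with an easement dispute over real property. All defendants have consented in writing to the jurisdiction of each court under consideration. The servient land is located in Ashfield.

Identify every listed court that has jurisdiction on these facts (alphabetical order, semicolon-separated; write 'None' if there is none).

The Civil Court of Selmont:
  (a) Beck Varga resides in Selmont — that alternative is enough. Met.
  (b) Every defendant has filed written consent. Satisfied.
  (c) The claim is a property claim, not an employment claim. And the carve-out is inapplicable — the plaintiff resides in Sylhaven, not Selmont. Condition met.
  → Every requirement is satisfied — jurisdiction.
The Seldale Court of Common Pleas:
  (a) The property lies in Ashfield, not Seldale; the corporate defendant(s) have their principal place of business in Mordale, not Seldale — no alternative holds. But every defendant has filed written consent, and the 'unless' clause therefore excuses the requirement. Met.
  (b) The plaintiff resides in Sylhaven, which is not Seldale, which satisfies one of the alternatives. Met.
  (c) No contract (and hence no place of execution) is alleged; the claim is a property claim; the corporate defendant(s) are organised in Seldale, not Ashfield — every alternative fails. However, the amount in controversy is 139,000 dollars, which meets the 50,000 dollars floor, so the 'unless' proviso supplies this condition. Condition met.
  (d) The claim is a property claim, which satisfies one of the alternatives. Satisfied.
  → Jurisdiction lies.

the Civil Court of Selmont; the Seldale Court of Common Pleas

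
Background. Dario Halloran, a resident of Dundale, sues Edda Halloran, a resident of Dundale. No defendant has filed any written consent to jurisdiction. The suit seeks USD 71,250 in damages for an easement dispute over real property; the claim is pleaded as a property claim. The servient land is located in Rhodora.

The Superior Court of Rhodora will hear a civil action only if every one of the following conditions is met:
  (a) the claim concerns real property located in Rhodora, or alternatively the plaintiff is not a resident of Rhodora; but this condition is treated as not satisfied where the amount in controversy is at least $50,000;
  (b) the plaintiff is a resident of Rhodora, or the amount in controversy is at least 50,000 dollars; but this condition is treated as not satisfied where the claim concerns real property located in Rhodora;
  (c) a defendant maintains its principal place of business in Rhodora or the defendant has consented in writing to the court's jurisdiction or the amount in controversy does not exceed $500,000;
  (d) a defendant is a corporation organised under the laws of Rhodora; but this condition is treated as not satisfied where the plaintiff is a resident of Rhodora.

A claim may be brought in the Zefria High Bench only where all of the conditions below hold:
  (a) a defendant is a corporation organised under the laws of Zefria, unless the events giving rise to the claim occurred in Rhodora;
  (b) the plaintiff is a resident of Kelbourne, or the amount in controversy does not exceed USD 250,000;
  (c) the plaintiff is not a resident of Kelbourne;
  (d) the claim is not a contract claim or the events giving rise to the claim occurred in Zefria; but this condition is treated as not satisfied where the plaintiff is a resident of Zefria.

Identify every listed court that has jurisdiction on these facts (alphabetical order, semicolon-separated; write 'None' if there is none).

The Superior Court of Rhodora:
  (a) The property lies in Rhodora, so this disjunct is met. But the amount in controversy is $71,250, which meets the $50,000 floor, triggering the carve-out and defeating this condition. Fails.
  (b) The amount in controversy is USD 71,250, which meets the USD 50,000 floor, so this disjunct is met. But the property lies in Rhodora, triggering the carve-out and defeating this condition. Not met.
  (c) The amount in controversy is USD 71,250, within the 500,000 dollars ceiling, so this disjunct is met. Satisfied.
  (d) No defendant is a corporation. Not satisfied.
  → No jurisdiction.
The Zefria High Bench:
  (a) No defendant is a corporation. The proviso rescues it, though: the operative events occurred in Rhodora. Met.
  (b) The amount in controversy is $71,250, within the 250,000 dollars ceiling, so this disjunct is met. Satisfied.
  (c) The plaintiff resides in Dundale, which is not Kelbourne. Satisfied.
  (d) The claim is a property claim, not a contract claim, which satisfies one of the alternatives. The carve-out does not apply: the plaintiff resides in Dundale, not Zefria. Met.
  → All conditions met; jurisdiction exists.

the Zefria High Bench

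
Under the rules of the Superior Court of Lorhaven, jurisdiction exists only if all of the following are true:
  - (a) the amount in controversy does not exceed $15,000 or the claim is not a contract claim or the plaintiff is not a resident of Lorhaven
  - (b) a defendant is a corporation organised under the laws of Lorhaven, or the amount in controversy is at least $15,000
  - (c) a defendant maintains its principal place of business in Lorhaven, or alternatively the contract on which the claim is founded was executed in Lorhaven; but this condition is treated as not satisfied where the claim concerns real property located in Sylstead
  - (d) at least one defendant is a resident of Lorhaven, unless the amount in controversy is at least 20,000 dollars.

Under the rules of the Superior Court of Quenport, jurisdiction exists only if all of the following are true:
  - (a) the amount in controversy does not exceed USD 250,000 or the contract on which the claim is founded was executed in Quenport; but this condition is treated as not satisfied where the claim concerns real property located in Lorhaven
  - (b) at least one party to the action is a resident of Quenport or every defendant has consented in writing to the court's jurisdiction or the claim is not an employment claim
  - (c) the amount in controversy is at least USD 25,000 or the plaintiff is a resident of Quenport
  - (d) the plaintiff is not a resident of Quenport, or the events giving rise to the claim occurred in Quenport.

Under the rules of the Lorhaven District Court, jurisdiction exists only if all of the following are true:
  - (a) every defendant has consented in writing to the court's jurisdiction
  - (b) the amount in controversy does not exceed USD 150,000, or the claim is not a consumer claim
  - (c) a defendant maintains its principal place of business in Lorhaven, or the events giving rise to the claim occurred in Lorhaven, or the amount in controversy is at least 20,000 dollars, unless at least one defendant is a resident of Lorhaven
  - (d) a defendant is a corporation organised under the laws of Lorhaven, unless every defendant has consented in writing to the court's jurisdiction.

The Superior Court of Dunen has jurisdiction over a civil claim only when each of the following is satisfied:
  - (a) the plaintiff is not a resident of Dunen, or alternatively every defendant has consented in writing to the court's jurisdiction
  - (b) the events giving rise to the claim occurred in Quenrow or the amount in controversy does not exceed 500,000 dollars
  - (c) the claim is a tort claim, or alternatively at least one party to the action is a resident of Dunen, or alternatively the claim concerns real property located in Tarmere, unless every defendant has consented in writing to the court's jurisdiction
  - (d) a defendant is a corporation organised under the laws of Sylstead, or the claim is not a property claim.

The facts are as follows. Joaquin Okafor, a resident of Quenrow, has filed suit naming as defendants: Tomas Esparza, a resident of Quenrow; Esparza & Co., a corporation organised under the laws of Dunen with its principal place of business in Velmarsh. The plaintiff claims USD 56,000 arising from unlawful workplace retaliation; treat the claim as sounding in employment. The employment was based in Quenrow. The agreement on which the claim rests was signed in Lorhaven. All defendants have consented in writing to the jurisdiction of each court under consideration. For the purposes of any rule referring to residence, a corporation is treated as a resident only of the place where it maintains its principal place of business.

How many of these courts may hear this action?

The Superior Court of Lorhaven:
  (a) The claim is an employment claim, not a contract claim — that alternative is enough. Satisfied.
  (b) The amount in controversy is USD 56,000, which meets the 15,000 dollars floor, so this disjunct is met. Condition met.
  (c) The contract was executed in Lorhaven — that alternative is enough. And the carve-out is inapplicable — the claim does not concern real property. Condition met.
  (d) No defendant resides in Lorhaven (they reside in Quenrow, Velmarsh). But the amount in controversy is $56,000, which meets the 20,000 dollars floor, and the 'unless' clause therefore excuses the requirement. Met.
  → All conditions met; jurisdiction exists.
The Superior Court of Quenport:
  (a) The amount in controversy is USD 56,000, within the USD 250,000 ceiling, which satisfies one of the alternatives. The carve-out does not apply: the claim does not concern real property. Met.
  (b) Every defendant has filed written consent, which satisfies one of the alternatives. Met.
  (c) The amount in controversy is USD 56,000, which meets the USD 25,000 floor, so one alternative holds. Condition met.
  (d) The plaintiff resides in Quenrow, which is not Quenport, which satisfies one of the alternatives. Condition met.
  → Jurisdiction lies.
The Lorhaven District Court:
  (a) Every defendant has filed written consent. Satisfied.
  (b) The amount in controversy is USD 56,000, within the $150,000 ceiling, which satisfies one of the alternatives. Condition met.
  (c) The amount in controversy is $56,000, which meets the USD 20,000 floor, so one alternative holds. Satisfied.
  (d) The corporate defendant(s) are organised in Dunen, not Lorhaven. The proviso rescues it, though: every defendant has filed written consent. Condition met.
  → All conditions met; jurisdiction exists.
The Superior Court of Dunen:
  (a) The plaintiff resides in Quenrow, which is not Dunen, so one alternative holds. Met.
  (b) The operative events occurred in Quenrow, so this disjunct is met. Satisfied.
  (c) The claim is an employment claim, not a tort claim; no party resides in Dunen; the claim does not concern real property — no alternative holds. The proviso rescues it, though: every defendant has filed written consent. Condition met.
  (d) The claim is an employment claim, not a property claim, which satisfies one of the alternatives. Met.
  → Every requirement is satisfied — jurisdiction.
Courts with jurisdiction: the Superior Court of Lorhaven, the Superior Court of Quenport, the Lorhaven District Court, the Superior Court of Dunen — 4 in total.

4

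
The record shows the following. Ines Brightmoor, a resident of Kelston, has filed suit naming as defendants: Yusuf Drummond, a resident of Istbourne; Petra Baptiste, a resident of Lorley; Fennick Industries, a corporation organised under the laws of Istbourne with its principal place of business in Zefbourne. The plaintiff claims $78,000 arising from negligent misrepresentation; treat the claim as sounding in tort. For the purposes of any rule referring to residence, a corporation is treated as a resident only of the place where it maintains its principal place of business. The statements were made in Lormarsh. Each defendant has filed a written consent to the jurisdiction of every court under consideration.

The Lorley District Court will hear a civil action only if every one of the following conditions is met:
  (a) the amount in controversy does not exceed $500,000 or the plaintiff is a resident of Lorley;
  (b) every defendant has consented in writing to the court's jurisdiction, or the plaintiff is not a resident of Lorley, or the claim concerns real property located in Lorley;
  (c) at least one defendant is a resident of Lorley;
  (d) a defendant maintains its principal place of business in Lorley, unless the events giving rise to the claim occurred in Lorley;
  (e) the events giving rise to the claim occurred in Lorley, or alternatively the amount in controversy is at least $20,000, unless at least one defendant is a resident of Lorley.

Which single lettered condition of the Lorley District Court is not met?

(d)

The Lorley District Court:
  (a) The amount in controversy is $78,000, within the 500,000 dollars ceiling — that alternative is enough. Condition met.
  (b) Every defendant has filed written consent, which satisfies one of the alternatives. Condition met.
  (c) Petra Baptiste resides in Lorley. Satisfied.
  (d) The corporate defendant(s) have their principal place of business in Zefbourne, not Lorley. The proviso offers no rescue either, since the operative events occurred in Lormarsh, not Lorley. Condition not met.
  (e) The amount in controversy is $78,000, which meets the $20,000 floor, so this disjunct is met. Condition met.
Only condition (d) fails.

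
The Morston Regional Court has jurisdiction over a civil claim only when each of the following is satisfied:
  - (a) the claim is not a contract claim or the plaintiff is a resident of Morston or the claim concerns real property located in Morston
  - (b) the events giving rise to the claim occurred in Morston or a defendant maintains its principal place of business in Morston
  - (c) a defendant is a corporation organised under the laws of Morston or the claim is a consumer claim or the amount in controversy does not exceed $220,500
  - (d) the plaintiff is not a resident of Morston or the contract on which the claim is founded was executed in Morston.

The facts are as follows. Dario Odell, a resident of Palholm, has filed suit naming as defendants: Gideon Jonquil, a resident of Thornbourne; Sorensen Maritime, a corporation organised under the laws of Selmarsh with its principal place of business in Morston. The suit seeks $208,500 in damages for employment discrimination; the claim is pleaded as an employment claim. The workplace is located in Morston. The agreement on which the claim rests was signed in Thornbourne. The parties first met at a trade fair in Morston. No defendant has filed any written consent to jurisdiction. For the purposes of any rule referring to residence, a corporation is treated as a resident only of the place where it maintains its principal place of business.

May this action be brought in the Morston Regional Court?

The Morston Regional Court:
  (a) The claim is an employment claim, not a contract claim, so this disjunct is met. Satisfied.
  (b) The operative events occurred in Morston, so this disjunct is met. Met.
  (c) The amount in controversy is 208,500 dollars, within the $220,500 ceiling — that alternative is enough. Met.
  (d) The plaintiff resides in Palholm, which is not Morston, which satisfies one of the alternatives. Met.
  → All conditions met; jurisdiction exists.

Yes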